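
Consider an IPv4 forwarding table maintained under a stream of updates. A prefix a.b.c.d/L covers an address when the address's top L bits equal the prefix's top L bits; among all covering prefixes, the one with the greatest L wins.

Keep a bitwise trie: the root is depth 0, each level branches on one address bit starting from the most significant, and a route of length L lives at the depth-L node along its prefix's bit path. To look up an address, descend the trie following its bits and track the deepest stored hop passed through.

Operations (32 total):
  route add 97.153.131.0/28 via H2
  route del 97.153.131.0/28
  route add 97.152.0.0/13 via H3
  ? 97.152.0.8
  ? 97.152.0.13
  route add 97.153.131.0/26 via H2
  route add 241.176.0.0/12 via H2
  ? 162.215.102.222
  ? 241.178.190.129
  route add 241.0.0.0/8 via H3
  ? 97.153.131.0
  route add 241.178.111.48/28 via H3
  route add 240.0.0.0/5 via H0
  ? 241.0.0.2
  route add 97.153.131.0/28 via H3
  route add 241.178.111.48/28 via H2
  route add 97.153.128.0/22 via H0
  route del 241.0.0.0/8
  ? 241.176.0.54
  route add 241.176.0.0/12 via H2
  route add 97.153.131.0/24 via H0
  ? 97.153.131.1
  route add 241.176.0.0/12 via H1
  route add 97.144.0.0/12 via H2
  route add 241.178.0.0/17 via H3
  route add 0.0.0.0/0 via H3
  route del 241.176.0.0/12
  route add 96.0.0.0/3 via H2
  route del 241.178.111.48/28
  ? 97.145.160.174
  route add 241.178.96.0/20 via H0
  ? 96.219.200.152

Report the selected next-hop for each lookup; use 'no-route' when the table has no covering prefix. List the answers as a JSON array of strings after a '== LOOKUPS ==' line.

Process each operation:
  add 97.153.131.0/28 -> H2 at depth 28
  del 97.153.131.0/28 (clear depth 28)
  add 97.152.0.0/13 -> H3 at depth 13
  ? 97.152.0.8  path d0:-→d1:-→d2:-→d3:-→d4:-→d5:-→d6:-→d7:-→d8:-→d9:-→d10:-→d11:-→d12:-→d13:H3→d14:-→d15:-  best=H3
  ? 97.152.0.13  path d0:-→d1:-→d2:-→d3:-→d4:-→d5:-→d6:-→d7:-→d8:-→d9:-→d10:-→d11:-→d12:-→d13:H3→d14:-→d15:-  best=H3
  add 97.153.131.0/26 -> H2 at depth 26
  add 241.176.0.0/12 -> H2 at depth 12
  ? 162.215.102.222  path d0:-→d1:-  best=no-route
  ? 241.178.190.129  path d0:-→d1:-→d2:-→d3:-→d4:-→d5:-→d6:-→d7:-→d8:-→d9:-→d10:-→d11:-→d12:H2  best=H2
  add 241.0.0.0/8 -> H3 at depth 8
  ? 97.153.131.0  path d0:-→d1:-→d2:-→d3:-→d4:-→d5:-→d6:-→d7:-→d8:-→d9:-→d10:-→d11:-→d12:-→d13:H3→d14:-→d15:-→d16:-→d17:-→d18:-→d19:-→d20:-→d21:-→d22:-→d23:-→d24:-→d25:-→d26:H2→d27:-→d28:-  best=H2
  add 241.178.111.48/28 -> H3 at depth 28
  add 240.0.0.0/5 -> H0 at depth 5
  ? 241.0.0.2  path d0:-→d1:-→d2:-→d3:-→d4:-→d5:H0→d6:-→d7:-→d8:H3  best=H3
  add 97.153.131.0/28 -> H3 at depth 28
  add 241.178.111.48/28 -> H2 at depth 28
  add 97.153.128.0/22 -> H0 at depth 22
  del 241.0.0.0/8 (clear depth 8)
  ? 241.176.0.54  path d0:-→d1:-→d2:-→d3:-→d4:-→d5:H0→d6:-→d7:-→d8:-→d9:-→d10:-→d11:-→d12:H2→d13:-→d14:-  best=H2
  add 241.176.0.0/12 -> H2 at depth 12
  add 97.153.131.0/24 -> H0 at depth 24
  ? 97.153.131.1  path d0:-→d1:-→d2:-→d3:-→d4:-→d5:-→d6:-→d7:-→d8:-→d9:-→d10:-→d11:-→d12:-→d13:H3→d14:-→d15:-→d16:-→d17:-→d18:-→d19:-→d20:-→d21:-→d22:H0→d23:-→d24:H0→d25:-→d26:H2→d27:-→d28:H3  best=H3
  add 241.176.0.0/12 -> H1 at depth 12
  add 97.144.0.0/12 -> H2 at depth 12
  add 241.178.0.0/17 -> H3 at depth 17
  add 0.0.0.0/0 -> H3 at depth 0
  del 241.176.0.0/12 (clear depth 12)
  add 96.0.0.0/3 -> H2 at depth 3
  del 241.178.111.48/28 (clear depth 28)
  ? 97.145.160.174  path d0:H3→d1:-→d2:-→d3:H2→d4:-→d5:-→d6:-→d7:-→d8:-→d9:-→d10:-→d11:-→d12:H2  best=H2
  add 241.178.96.0/20 -> H0 at depth 20
  ? 96.219.200.152  path d0:H3→d1:-→d2:-→d3:H2→d4:-→d5:-→d6:-→d7:-  best=H2

== LOOKUPS ==
["H3","H3","no-route","H2","H2","H3","H2","H3","H2","H2"]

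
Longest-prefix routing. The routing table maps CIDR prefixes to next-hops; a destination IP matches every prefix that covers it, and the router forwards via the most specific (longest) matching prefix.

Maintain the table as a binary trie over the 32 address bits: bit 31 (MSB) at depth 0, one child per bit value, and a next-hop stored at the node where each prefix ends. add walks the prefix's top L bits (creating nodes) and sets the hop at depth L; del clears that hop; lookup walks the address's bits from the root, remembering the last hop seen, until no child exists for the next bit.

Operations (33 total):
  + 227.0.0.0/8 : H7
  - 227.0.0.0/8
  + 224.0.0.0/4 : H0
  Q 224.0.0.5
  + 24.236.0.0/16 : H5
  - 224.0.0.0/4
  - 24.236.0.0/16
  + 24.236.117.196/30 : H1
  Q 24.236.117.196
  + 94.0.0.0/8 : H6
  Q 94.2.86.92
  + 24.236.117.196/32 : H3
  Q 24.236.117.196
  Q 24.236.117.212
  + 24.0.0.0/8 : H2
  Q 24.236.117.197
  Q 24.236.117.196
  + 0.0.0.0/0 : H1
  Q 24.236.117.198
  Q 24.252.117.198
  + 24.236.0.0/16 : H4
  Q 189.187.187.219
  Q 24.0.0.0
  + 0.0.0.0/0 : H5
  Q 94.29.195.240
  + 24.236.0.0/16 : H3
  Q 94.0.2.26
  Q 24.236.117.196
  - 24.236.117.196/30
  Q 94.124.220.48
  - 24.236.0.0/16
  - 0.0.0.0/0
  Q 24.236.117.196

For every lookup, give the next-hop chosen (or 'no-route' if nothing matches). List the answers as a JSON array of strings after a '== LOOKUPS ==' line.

Trace:
  + 227.0.0.0/8 (H7) depth=8
  del 227.0.0.0/8 (clear depth 8)
  + 224.0.0.0/4 (H0) depth=4
  Q 224.0.0.5: descend 111000 ; hops seen [H0] ; pick H0
  + 24.236.0.0/16 (H5) depth=16
  del 224.0.0.0/4 (clear depth 4)
  del 24.236.0.0/16 (clear depth 16)
  + 24.236.117.196/30 (H1) depth=30
  Q 24.236.117.196: descend 000110001110110001110101110001 ; hops seen [H1] ; pick H1
  + 94.0.0.0/8 (H6) depth=8
  Q 94.2.86.92: descend 01011110 ; hops seen [H6] ; pick H6
  + 24.236.117.196/32 (H3) depth=32
  Q 24.236.117.196: descend 00011000111011000111010111000100 ; hops seen [H1,H3] ; pick H3
  Q 24.236.117.212: descend 000110001110110001110101110 ; hops seen [∅] ; pick no-route
  + 24.0.0.0/8 (H2) depth=8
  Q 24.236.117.197: descend 0001100011101100011101011100010 ; hops seen [H2,H1] ; pick H1
  Q 24.236.117.196: descend 00011000111011000111010111000100 ; hops seen [H2,H1,H3] ; pick H3
  + 0.0.0.0/0 (H1) depth=0
  Q 24.236.117.198: descend 000110001110110001110101110001 ; hops seen [H1,H2,H1] ; pick H1
  Q 24.252.117.198: descend 00011000111 ; hops seen [H1,H2] ; pick H2
  + 24.236.0.0/16 (H4) depth=16
  Q 189.187.187.219: descend 1 ; hops seen [H1] ; pick H1
  Q 24.0.0.0: descend 00011000 ; hops seen [H1,H2] ; pick H2
  + 0.0.0.0/0 (H5) depth=0
  Q 94.29.195.240: descend 01011110 ; hops seen [H5,H6] ; pick H6
  + 24.236.0.0/16 (H3) depth=16
  Q 94.0.2.26: descend 01011110 ; hops seen [H5,H6] ; pick H6
  Q 24.236.117.196: descend 00011000111011000111010111000100 ; hops seen [H5,H2,H3,H1,H3] ; pick H3
  del 24.236.117.196/30 (clear depth 30)
  Q 94.124.220.48: descend 01011110 ; hops seen [H5,H6] ; pick H6
  del 24.236.0.0/16 (clear depth 16)
  del 0.0.0.0/0 (clear depth 0)
  Q 24.236.117.196: descend 00011000111011000111010111000100 ; hops seen [H2,H3] ; pick H3

== LOOKUPS ==
["H0","H1","H6","H3","no-route","H1","H3","H1","H2","H1","H2","H6","H6","H3","H6","H3"]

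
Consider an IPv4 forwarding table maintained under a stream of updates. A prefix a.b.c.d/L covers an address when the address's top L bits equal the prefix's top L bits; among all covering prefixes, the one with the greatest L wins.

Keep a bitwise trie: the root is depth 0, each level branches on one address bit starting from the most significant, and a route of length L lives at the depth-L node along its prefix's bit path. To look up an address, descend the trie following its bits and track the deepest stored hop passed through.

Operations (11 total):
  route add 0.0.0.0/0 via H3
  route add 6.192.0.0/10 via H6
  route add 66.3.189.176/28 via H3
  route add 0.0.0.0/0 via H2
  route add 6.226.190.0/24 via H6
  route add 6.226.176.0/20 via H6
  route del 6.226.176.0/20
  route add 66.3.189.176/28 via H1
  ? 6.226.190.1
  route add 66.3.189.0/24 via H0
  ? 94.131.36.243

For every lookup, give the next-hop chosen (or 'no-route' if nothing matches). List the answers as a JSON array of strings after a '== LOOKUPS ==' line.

Apply in order:
  + 0.0.0.0/0 (H3) depth=0
  + 6.192.0.0/10 (H6) depth=10
  + 66.3.189.176/28 (H3) depth=28
  + 0.0.0.0/0 (H2) depth=0
  + 6.226.190.0/24 (H6) depth=24
  + 6.226.176.0/20 (H6) depth=20
  del 6.226.176.0/20 (clear depth 20)
  + 66.3.189.176/28 (H1) depth=28
  lookup 6.226.190.1: bits 000001101110001010111110 walk d0:H2→d1:-→d2:-→d3:-→d4:-→d5:-→d6:-→d7:-→d8:-→d9:-→d10:H6→d11:-→d12:-→d13:-→d14:-→d15:-→d16:-→d17:-→d18:-→d19:-→d20:-→d21:-→d22:-→d23:-→d24:H6 -> H6
  + 66.3.189.0/24 (H0) depth=24
  lookup 94.131.36.243: bits 010 walk d0:H2→d1:-→d2:-→d3:- -> H2

== LOOKUPS ==
["H6","H2"]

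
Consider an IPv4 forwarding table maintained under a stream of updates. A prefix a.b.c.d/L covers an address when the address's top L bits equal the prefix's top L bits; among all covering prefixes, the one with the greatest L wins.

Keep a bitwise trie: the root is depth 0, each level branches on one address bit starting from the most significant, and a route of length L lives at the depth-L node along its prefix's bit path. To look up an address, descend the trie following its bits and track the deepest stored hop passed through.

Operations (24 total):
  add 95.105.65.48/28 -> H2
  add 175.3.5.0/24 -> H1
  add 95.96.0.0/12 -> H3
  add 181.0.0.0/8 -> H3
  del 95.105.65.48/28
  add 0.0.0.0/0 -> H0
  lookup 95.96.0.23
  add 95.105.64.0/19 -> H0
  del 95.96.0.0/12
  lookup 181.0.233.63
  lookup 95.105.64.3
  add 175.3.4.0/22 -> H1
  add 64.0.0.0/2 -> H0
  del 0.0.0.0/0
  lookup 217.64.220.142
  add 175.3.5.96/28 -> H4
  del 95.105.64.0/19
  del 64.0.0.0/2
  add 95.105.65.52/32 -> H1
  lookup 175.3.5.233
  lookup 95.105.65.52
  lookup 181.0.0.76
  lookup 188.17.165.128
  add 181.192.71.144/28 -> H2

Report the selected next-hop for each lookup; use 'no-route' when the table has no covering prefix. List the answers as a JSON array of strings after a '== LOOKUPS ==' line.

Trace:
  add 95.105.65.48/28 -> H2 at depth 28
  add 175.3.5.0/24 -> H1 at depth 24
  add 95.96.0.0/12 -> H3 at depth 12
  add 181.0.0.0/8 -> H3 at depth 8
  - 95.105.65.48/28 clear@28
  add 0.0.0.0/0 -> H0 at depth 0
  lookup 95.96.0.23: bits 010111110110 walk d0:H0→d1:-→d2:-→d3:-→d4:-→d5:-→d6:-→d7:-→d8:-→d9:-→d10:-→d11:-→d12:H3 -> H3
  add 95.105.64.0/19 -> H0 at depth 19
  - 95.96.0.0/12 clear@12
  lookup 181.0.233.63: bits 10110101 walk d0:H0→d1:-→d2:-→d3:-→d4:-→d5:-→d6:-→d7:-→d8:H3 -> H3
  lookup 95.105.64.3: bits 01011111011010010100000 walk d0:H0→d1:-→d2:-→d3:-→d4:-→d5:-→d6:-→d7:-→d8:-→d9:-→d10:-→d11:-→d12:-→d13:-→d14:-→d15:-→d16:-→d17:-→d18:-→d19:H0→d20:-→d21:-→d22:-→d23:- -> H0
  add 175.3.4.0/22 -> H1 at depth 22
  add 64.0.0.0/2 -> H0 at depth 2
  - 0.0.0.0/0 clear@0
  lookup 217.64.220.142: bits 1 walk d0:-→d1:- -> no-route
  add 175.3.5.96/28 -> H4 at depth 28
  - 95.105.64.0/19 clear@19
  - 64.0.0.0/2 clear@2
  add 95.105.65.52/32 -> H1 at depth 32
  lookup 175.3.5.233: bits 101011110000001100000101 walk d0:-→d1:-→d2:-→d3:-→d4:-→d5:-→d6:-→d7:-→d8:-→d9:-→d10:-→d11:-→d12:-→d13:-→d14:-→d15:-→d16:-→d17:-→d18:-→d19:-→d20:-→d21:-→d22:H1→d23:-→d24:H1 -> H1
  lookup 95.105.65.52: bits 01011111011010010100000100110100 walk d0:-→d1:-→d2:-→d3:-→d4:-→d5:-→d6:-→d7:-→d8:-→d9:-→d10:-→d11:-→d12:-→d13:-→d14:-→d15:-→d16:-→d17:-→d18:-→d19:-→d20:-→d21:-→d22:-→d23:-→d24:-→d25:-→d26:-→d27:-→d28:-→d29:-→d30:-→d31:-→d32:H1 -> H1
  lookup 181.0.0.76: bits 10110101 walk d0:-→d1:-→d2:-→d3:-→d4:-→d5:-→d6:-→d7:-→d8:H3 -> H3
  lookup 188.17.165.128: bits 1011 walk d0:-→d1:-→d2:-→d3:-→d4:- -> no-route
  add 181.192.71.144/28 -> H2 at depth 28

== LOOKUPS ==
["H3","H3","H0","no-route","H1","H1","H3","no-route"]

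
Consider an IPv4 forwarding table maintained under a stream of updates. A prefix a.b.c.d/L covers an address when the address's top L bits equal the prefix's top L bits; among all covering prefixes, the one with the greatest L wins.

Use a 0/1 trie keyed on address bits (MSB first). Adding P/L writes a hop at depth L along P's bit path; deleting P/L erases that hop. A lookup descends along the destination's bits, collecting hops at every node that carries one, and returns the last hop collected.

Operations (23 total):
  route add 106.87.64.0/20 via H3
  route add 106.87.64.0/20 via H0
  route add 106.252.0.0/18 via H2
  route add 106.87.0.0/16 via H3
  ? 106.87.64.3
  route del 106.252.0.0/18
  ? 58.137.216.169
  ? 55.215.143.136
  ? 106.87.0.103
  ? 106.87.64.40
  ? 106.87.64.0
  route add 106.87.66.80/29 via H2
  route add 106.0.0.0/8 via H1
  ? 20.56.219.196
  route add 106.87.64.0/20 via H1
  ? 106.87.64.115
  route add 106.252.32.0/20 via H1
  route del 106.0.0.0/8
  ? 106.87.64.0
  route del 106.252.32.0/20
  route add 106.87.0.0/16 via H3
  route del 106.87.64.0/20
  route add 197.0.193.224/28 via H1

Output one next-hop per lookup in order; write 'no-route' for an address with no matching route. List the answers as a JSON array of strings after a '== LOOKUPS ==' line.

Trace:
  add 106.87.64.0/20 -> H3 at depth 20
  add 106.87.64.0/20 -> H0 at depth 20
  add 106.252.0.0/18 -> H2 at depth 18
  add 106.87.0.0/16 -> H3 at depth 16
  lookup 106.87.64.3: bits 01101010010101110100 walk d0:-→d1:-→d2:-→d3:-→d4:-→d5:-→d6:-→d7:-→d8:-→d9:-→d10:-→d11:-→d12:-→d13:-→d14:-→d15:-→d16:H3→d17:-→d18:-→d19:-→d20:H0 -> H0
  del 106.252.0.0/18 (clear depth 18)
  lookup 58.137.216.169: bits 0 walk d0:-→d1:- -> no-route
  lookup 55.215.143.136: bits 0 walk d0:-→d1:- -> no-route
  lookup 106.87.0.103: bits 01101010010101110 walk d0:-→d1:-→d2:-→d3:-→d4:-→d5:-→d6:-→d7:-→d8:-→d9:-→d10:-→d11:-→d12:-→d13:-→d14:-→d15:-→d16:H3→d17:- -> H3
  lookup 106.87.64.40: bits 01101010010101110100 walk d0:-→d1:-→d2:-→d3:-→d4:-→d5:-→d6:-→d7:-→d8:-→d9:-→d10:-→d11:-→d12:-→d13:-→d14:-→d15:-→d16:H3→d17:-→d18:-→d19:-→d20:H0 -> H0
  lookup 106.87.64.0: bits 01101010010101110100 walk d0:-→d1:-→d2:-→d3:-→d4:-→d5:-→d6:-→d7:-→d8:-→d9:-→d10:-→d11:-→d12:-→d13:-→d14:-→d15:-→d16:H3→d17:-→d18:-→d19:-→d20:H0 -> H0
  add 106.87.66.80/29 -> H2 at depth 29
  add 106.0.0.0/8 -> H1 at depth 8
  lookup 20.56.219.196: bits 0 walk d0:-→d1:- -> no-route
  add 106.87.64.0/20 -> H1 at depth 20
  lookup 106.87.64.115: bits 0110101001010111010000 walk d0:-→d1:-→d2:-→d3:-→d4:-→d5:-→d6:-→d7:-→d8:H1→d9:-→d10:-→d11:-→d12:-→d13:-→d14:-→d15:-→d16:H3→d17:-→d18:-→d19:-→d20:H1→d21:-→d22:- -> H1
  add 106.252.32.0/20 -> H1 at depth 20
  del 106.0.0.0/8 (clear depth 8)
  lookup 106.87.64.0: bits 0110101001010111010000 walk d0:-→d1:-→d2:-→d3:-→d4:-→d5:-→d6:-→d7:-→d8:-→d9:-→d10:-→d11:-→d12:-→d13:-→d14:-→d15:-→d16:H3→d17:-→d18:-→d19:-→d20:H1→d21:-→d22:- -> H1
  del 106.252.32.0/20 (clear depth 20)
  add 106.87.0.0/16 -> H3 at depth 16
  del 106.87.64.0/20 (clear depth 20)
  add 197.0.193.224/28 -> H1 at depth 28

== LOOKUPS ==
["H0","no-route","no-route","H3","H0","H0","no-route","H1","H1"]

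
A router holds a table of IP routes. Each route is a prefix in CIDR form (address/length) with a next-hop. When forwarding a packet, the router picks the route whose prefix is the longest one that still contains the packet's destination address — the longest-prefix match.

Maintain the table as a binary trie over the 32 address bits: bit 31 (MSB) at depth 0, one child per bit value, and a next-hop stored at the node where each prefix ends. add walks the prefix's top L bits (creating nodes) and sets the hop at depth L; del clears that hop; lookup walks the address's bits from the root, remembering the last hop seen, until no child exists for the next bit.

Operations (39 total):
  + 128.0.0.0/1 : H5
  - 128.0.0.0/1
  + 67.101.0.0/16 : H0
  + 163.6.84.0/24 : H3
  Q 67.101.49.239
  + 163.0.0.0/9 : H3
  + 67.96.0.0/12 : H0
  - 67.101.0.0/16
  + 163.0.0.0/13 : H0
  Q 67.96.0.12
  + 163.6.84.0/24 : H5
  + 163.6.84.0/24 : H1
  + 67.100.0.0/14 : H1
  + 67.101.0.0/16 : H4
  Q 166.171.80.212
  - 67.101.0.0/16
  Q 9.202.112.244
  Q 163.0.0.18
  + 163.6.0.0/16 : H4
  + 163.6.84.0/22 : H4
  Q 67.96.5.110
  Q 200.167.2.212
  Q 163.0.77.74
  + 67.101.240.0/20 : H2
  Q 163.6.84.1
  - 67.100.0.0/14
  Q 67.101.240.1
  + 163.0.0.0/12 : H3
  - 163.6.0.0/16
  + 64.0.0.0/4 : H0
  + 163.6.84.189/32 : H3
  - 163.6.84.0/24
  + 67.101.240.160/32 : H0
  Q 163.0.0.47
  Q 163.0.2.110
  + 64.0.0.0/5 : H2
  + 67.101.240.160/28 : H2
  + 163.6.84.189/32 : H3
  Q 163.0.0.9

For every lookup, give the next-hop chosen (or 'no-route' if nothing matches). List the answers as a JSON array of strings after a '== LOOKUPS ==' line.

Apply in order:
  add 128.0.0.0/1 -> H5 at depth 1
  - 128.0.0.0/1 clear@1
  add 67.101.0.0/16 -> H0 at depth 16
  add 163.6.84.0/24 -> H3 at depth 24
  Q 67.101.49.239: descend 0100001101100101 ; hops seen [H0] ; pick H0
  add 163.0.0.0/9 -> H3 at depth 9
  add 67.96.0.0/12 -> H0 at depth 12
  - 67.101.0.0/16 clear@16
  add 163.0.0.0/13 -> H0 at depth 13
  Q 67.96.0.12: descend 0100001101100 ; hops seen [H0] ; pick H0
  add 163.6.84.0/24 -> H5 at depth 24
  add 163.6.84.0/24 -> H1 at depth 24
  add 67.100.0.0/14 -> H1 at depth 14
  add 67.101.0.0/16 -> H4 at depth 16
  Q 166.171.80.212: descend 10100 ; hops seen [∅] ; pick no-route
  - 67.101.0.0/16 clear@16
  Q 9.202.112.244: descend 0 ; hops seen [∅] ; pick no-route
  Q 163.0.0.18: descend 1010001100000 ; hops seen [H3,H0] ; pick H0
  add 163.6.0.0/16 -> H4 at depth 16
  add 163.6.84.0/22 -> H4 at depth 22
  Q 67.96.5.110: descend 0100001101100 ; hops seen [H0] ; pick H0
  Q 200.167.2.212: descend 1 ; hops seen [∅] ; pick no-route
  Q 163.0.77.74: descend 1010001100000 ; hops seen [H3,H0] ; pick H0
  add 67.101.240.0/20 -> H2 at depth 20
  Q 163.6.84.1: descend 101000110000011001010100 ; hops seen [H3,H0,H4,H4,H1] ; pick H1
  - 67.100.0.0/14 clear@14
  Q 67.101.240.1: descend 01000011011001011111 ; hops seen [H0,H2] ; pick H2
  add 163.0.0.0/12 -> H3 at depth 12
  - 163.6.0.0/16 clear@16
  add 64.0.0.0/4 -> H0 at depth 4
  add 163.6.84.189/32 -> H3 at depth 32
  - 163.6.84.0/24 clear@24
  add 67.101.240.160/32 -> H0 at depth 32
  Q 163.0.0.47: descend 1010001100000 ; hops seen [H3,H3,H0] ; pick H0
  Q 163.0.2.110: descend 1010001100000 ; hops seen [H3,H3,H0] ; pick H0
  add 64.0.0.0/5 -> H2 at depth 5
  add 67.101.240.160/28 -> H2 at depth 28
  add 163.6.84.189/32 -> H3 at depth 32
  Q 163.0.0.9: descend 1010001100000 ; hops seen [H3,H3,H0] ; pick H0

== LOOKUPS ==
["H0","H0","no-route","no-route","H0","H0","no-route","H0","H1","H2","H0","H0","H0"]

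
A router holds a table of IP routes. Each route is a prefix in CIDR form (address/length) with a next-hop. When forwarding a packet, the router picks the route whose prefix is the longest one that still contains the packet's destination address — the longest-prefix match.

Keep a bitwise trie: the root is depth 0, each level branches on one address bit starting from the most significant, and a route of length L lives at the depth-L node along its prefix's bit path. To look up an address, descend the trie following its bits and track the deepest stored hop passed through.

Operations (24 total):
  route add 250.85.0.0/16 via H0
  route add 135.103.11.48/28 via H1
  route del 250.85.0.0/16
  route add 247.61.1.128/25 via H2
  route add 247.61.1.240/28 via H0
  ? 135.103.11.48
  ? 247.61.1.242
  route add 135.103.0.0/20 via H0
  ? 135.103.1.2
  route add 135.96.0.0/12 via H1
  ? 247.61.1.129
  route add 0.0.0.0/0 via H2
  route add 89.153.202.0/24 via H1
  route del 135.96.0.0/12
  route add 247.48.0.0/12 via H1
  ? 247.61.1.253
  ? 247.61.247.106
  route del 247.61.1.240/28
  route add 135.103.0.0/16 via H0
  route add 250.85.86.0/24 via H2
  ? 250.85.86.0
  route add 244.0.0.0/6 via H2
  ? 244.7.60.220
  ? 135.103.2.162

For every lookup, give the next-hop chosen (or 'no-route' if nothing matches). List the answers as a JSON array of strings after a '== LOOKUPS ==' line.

Trace:
  + 250.85.0.0/16 (H0) depth=16
  + 135.103.11.48/28 (H1) depth=28
  del 250.85.0.0/16 (clear depth 16)
  + 247.61.1.128/25 (H2) depth=25
  + 247.61.1.240/28 (H0) depth=28
  Q 135.103.11.48: descend 1000011101100111000010110011 ; hops seen [H1] ; pick H1
  Q 247.61.1.242: descend 1111011100111101000000011111 ; hops seen [H2,H0] ; pick H0
  + 135.103.0.0/20 (H0) depth=20
  Q 135.103.1.2: descend 10000111011001110000 ; hops seen [H0] ; pick H0
  + 135.96.0.0/12 (H1) depth=12
  Q 247.61.1.129: descend 1111011100111101000000011 ; hops seen [H2] ; pick H2
  + 0.0.0.0/0 (H2) depth=0
  + 89.153.202.0/24 (H1) depth=24
  del 135.96.0.0/12 (clear depth 12)
  + 247.48.0.0/12 (H1) depth=12
  Q 247.61.1.253: descend 1111011100111101000000011111 ; hops seen [H2,H1,H2,H0] ; pick H0
  Q 247.61.247.106: descend 1111011100111101 ; hops seen [H2,H1] ; pick H1
  del 247.61.1.240/28 (clear depth 28)
  + 135.103.0.0/16 (H0) depth=16
  + 250.85.86.0/24 (H2) depth=24
  Q 250.85.86.0: descend 111110100101010101010110 ; hops seen [H2,H2] ; pick H2
  + 244.0.0.0/6 (H2) depth=6
  Q 244.7.60.220: descend 111101 ; hops seen [H2,H2] ; pick H2
  Q 135.103.2.162: descend 10000111011001110000 ; hops seen [H2,H0,H0] ; pick H0

== LOOKUPS ==
["H1","H0","H0","H2","H0","H1","H2","H2","H0"]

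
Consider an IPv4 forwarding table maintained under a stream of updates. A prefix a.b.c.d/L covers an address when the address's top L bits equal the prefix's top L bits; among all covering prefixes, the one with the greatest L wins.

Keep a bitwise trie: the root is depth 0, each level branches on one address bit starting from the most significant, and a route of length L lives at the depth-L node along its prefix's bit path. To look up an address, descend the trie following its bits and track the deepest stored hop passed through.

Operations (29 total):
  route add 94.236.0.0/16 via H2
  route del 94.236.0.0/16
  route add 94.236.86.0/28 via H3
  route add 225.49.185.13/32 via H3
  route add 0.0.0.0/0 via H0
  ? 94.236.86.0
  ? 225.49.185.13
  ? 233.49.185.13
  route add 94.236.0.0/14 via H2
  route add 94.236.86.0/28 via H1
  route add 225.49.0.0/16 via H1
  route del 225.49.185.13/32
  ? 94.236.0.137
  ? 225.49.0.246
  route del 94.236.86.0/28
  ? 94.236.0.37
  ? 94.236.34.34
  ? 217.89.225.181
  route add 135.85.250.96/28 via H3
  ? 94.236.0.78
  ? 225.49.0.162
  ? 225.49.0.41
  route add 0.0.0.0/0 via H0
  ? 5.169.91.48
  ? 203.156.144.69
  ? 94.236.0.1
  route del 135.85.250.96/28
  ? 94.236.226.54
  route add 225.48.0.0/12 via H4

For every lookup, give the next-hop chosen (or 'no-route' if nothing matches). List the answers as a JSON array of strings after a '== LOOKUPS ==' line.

Apply in order:
  add 94.236.0.0/16 -> H2 at depth 16
  del 94.236.0.0/16 (clear depth 16)
  add 94.236.86.0/28 -> H3 at depth 28
  add 225.49.185.13/32 -> H3 at depth 32
  add 0.0.0.0/0 -> H0 at depth 0
  lookup 94.236.86.0: bits 0101111011101100010101100000 walk d0:H0→d1:-→d2:-→d3:-→d4:-→d5:-→d6:-→d7:-→d8:-→d9:-→d10:-→d11:-→d12:-→d13:-→d14:-→d15:-→d16:-→d17:-→d18:-→d19:-→d20:-→d21:-→d22:-→d23:-→d24:-→d25:-→d26:-→d27:-→d28:H3 -> H3
  lookup 225.49.185.13: bits 11100001001100011011100100001101 walk d0:H0→d1:-→d2:-→d3:-→d4:-→d5:-→d6:-→d7:-→d8:-→d9:-→d10:-→d11:-→d12:-→d13:-→d14:-→d15:-→d16:-→d17:-→d18:-→d19:-→d20:-→d21:-→d22:-→d23:-→d24:-→d25:-→d26:-→d27:-→d28:-→d29:-→d30:-→d31:-→d32:H3 -> H3
  lookup 233.49.185.13: bits 1110 walk d0:H0→d1:-→d2:-→d3:-→d4:- -> H0
  add 94.236.0.0/14 -> H2 at depth 14
  add 94.236.86.0/28 -> H1 at depth 28
  add 225.49.0.0/16 -> H1 at depth 16
  del 225.49.185.13/32 (clear depth 32)
  lookup 94.236.0.137: bits 01011110111011000 walk d0:H0→d1:-→d2:-→d3:-→d4:-→d5:-→d6:-→d7:-→d8:-→d9:-→d10:-→d11:-→d12:-→d13:-→d14:H2→d15:-→d16:-→d17:- -> H2
  lookup 225.49.0.246: bits 1110000100110001 walk d0:H0→d1:-→d2:-→d3:-→d4:-→d5:-→d6:-→d7:-→d8:-→d9:-→d10:-→d11:-→d12:-→d13:-→d14:-→d15:-→d16:H1 -> H1
  del 94.236.86.0/28 (clear depth 28)
  lookup 94.236.0.37: bits 01011110111011000 walk d0:H0→d1:-→d2:-→d3:-→d4:-→d5:-→d6:-→d7:-→d8:-→d9:-→d10:-→d11:-→d12:-→d13:-→d14:H2→d15:-→d16:-→d17:- -> H2
  lookup 94.236.34.34: bits 01011110111011000 walk d0:H0→d1:-→d2:-→d3:-→d4:-→d5:-→d6:-→d7:-→d8:-→d9:-→d10:-→d11:-→d12:-→d13:-→d14:H2→d15:-→d16:-→d17:- -> H2
  lookup 217.89.225.181: bits 11 walk d0:H0→d1:-→d2:- -> H0
  add 135.85.250.96/28 -> H3 at depth 28
  lookup 94.236.0.78: bits 01011110111011000 walk d0:H0→d1:-→d2:-→d3:-→d4:-→d5:-→d6:-→d7:-→d8:-→d9:-→d10:-→d11:-→d12:-→d13:-→d14:H2→d15:-→d16:-→d17:- -> H2
  lookup 225.49.0.162: bits 1110000100110001 walk d0:H0→d1:-→d2:-→d3:-→d4:-→d5:-→d6:-→d7:-→d8:-→d9:-→d10:-→d11:-→d12:-→d13:-→d14:-→d15:-→d16:H1 -> H1
  lookup 225.49.0.41: bits 1110000100110001 walk d0:H0→d1:-→d2:-→d3:-→d4:-→d5:-→d6:-→d7:-→d8:-→d9:-→d10:-→d11:-→d12:-→d13:-→d14:-→d15:-→d16:H1 -> H1
  add 0.0.0.0/0 -> H0 at depth 0
  lookup 5.169.91.48: bits 0 walk d0:H0→d1:- -> H0
  lookup 203.156.144.69: bits 11 walk d0:H0→d1:-→d2:- -> H0
  lookup 94.236.0.1: bits 01011110111011000 walk d0:H0→d1:-→d2:-→d3:-→d4:-→d5:-→d6:-→d7:-→d8:-→d9:-→d10:-→d11:-→d12:-→d13:-→d14:H2→d15:-→d16:-→d17:- -> H2
  del 135.85.250.96/28 (clear depth 28)
  lookup 94.236.226.54: bits 0101111011101100 walk d0:H0→d1:-→d2:-→d3:-→d4:-→d5:-→d6:-→d7:-→d8:-→d9:-→d10:-→d11:-→d12:-→d13:-→d14:H2→d15:-→d16:- -> H2
  add 225.48.0.0/12 -> H4 at depth 12

== LOOKUPS ==
["H3","H3","H0","H2","H1","H2","H2","H0","H2","H1","H1","H0","H0","H2","H2"]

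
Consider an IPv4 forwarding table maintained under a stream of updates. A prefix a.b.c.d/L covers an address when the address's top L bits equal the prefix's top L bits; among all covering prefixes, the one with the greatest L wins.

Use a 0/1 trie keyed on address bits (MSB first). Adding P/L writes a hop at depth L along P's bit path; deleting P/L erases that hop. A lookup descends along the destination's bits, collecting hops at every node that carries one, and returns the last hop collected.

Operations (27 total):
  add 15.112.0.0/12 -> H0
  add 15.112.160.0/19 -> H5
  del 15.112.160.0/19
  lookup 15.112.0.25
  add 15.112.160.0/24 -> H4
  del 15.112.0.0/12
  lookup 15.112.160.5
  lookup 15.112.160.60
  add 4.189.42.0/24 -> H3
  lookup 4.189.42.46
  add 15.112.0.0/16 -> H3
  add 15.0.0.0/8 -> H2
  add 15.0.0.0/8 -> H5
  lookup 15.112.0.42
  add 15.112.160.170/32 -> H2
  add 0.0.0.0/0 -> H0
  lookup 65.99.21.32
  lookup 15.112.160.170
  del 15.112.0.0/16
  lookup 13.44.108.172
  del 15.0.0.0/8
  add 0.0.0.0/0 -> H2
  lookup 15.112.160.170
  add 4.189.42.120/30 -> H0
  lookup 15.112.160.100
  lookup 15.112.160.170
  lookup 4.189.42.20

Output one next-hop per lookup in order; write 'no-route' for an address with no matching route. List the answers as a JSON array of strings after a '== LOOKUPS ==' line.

Apply in order:
  + 15.112.0.0/12 (H0) depth=12
  + 15.112.160.0/19 (H5) depth=19
  del 15.112.160.0/19 (clear depth 19)
  lookup 15.112.0.25: bits 0000111101110000 walk d0:-→d1:-→d2:-→d3:-→d4:-→d5:-→d6:-→d7:-→d8:-→d9:-→d10:-→d11:-→d12:H0→d13:-→d14:-→d15:-→d16:- -> H0
  + 15.112.160.0/24 (H4) depth=24
  del 15.112.0.0/12 (clear depth 12)
  lookup 15.112.160.5: bits 000011110111000010100000 walk d0:-→d1:-→d2:-→d3:-→d4:-→d5:-→d6:-→d7:-→d8:-→d9:-→d10:-→d11:-→d12:-→d13:-→d14:-→d15:-→d16:-→d17:-→d18:-→d19:-→d20:-→d21:-→d22:-→d23:-→d24:H4 -> H4
  lookup 15.112.160.60: bits 000011110111000010100000 walk d0:-→d1:-→d2:-→d3:-→d4:-→d5:-→d6:-→d7:-→d8:-→d9:-→d10:-→d11:-→d12:-→d13:-→d14:-→d15:-→d16:-→d17:-→d18:-→d19:-→d20:-→d21:-→d22:-→d23:-→d24:H4 -> H4
  + 4.189.42.0/24 (H3) depth=24
  lookup 4.189.42.46: bits 000001001011110100101010 walk d0:-→d1:-→d2:-→d3:-→d4:-→d5:-→d6:-→d7:-→d8:-→d9:-→d10:-→d11:-→d12:-→d13:-→d14:-→d15:-→d16:-→d17:-→d18:-→d19:-→d20:-→d21:-→d22:-→d23:-→d24:H3 -> H3
  + 15.112.0.0/16 (H3) depth=16
  + 15.0.0.0/8 (H2) depth=8
  + 15.0.0.0/8 (H5) depth=8
  lookup 15.112.0.42: bits 0000111101110000 walk d0:-→d1:-→d2:-→d3:-→d4:-→d5:-→d6:-→d7:-→d8:H5→d9:-→d10:-→d11:-→d12:-→d13:-→d14:-→d15:-→d16:H3 -> H3
  + 15.112.160.170/32 (H2) depth=32
  + 0.0.0.0/0 (H0) depth=0
  lookup 65.99.21.32: bits 0 walk d0:H0→d1:- -> H0
  lookup 15.112.160.170: bits 00001111011100001010000010101010 walk d0:H0→d1:-→d2:-→d3:-→d4:-→d5:-→d6:-→d7:-→d8:H5→d9:-→d10:-→d11:-→d12:-→d13:-→d14:-→d15:-→d16:H3→d17:-→d18:-→d19:-→d20:-→d21:-→d22:-→d23:-→d24:H4→d25:-→d26:-→d27:-→d28:-→d29:-→d30:-→d31:-→d32:H2 -> H2
  del 15.112.0.0/16 (clear depth 16)
  lookup 13.44.108.172: bits 000011 walk d0:H0→d1:-→d2:-→d3:-→d4:-→d5:-→d6:- -> H0
  del 15.0.0.0/8 (clear depth 8)
  + 0.0.0.0/0 (H2) depth=0
  lookup 15.112.160.170: bits 00001111011100001010000010101010 walk d0:H2→d1:-→d2:-→d3:-→d4:-→d5:-→d6:-→d7:-→d8:-→d9:-→d10:-→d11:-→d12:-→d13:-→d14:-→d15:-→d16:-→d17:-→d18:-→d19:-→d20:-→d21:-→d22:-→d23:-→d24:H4→d25:-→d26:-→d27:-→d28:-→d29:-→d30:-→d31:-→d32:H2 -> H2
  + 4.189.42.120/30 (H0) depth=30
  lookup 15.112.160.100: bits 000011110111000010100000 walk d0:H2→d1:-→d2:-→d3:-→d4:-→d5:-→d6:-→d7:-→d8:-→d9:-→d10:-→d11:-→d12:-→d13:-→d14:-→d15:-→d16:-→d17:-→d18:-→d19:-→d20:-→d21:-→d22:-→d23:-→d24:H4 -> H4
  lookup 15.112.160.170: bits 00001111011100001010000010101010 walk d0:H2→d1:-→d2:-→d3:-→d4:-→d5:-→d6:-→d7:-→d8:-→d9:-→d10:-→d11:-→d12:-→d13:-→d14:-→d15:-→d16:-→d17:-→d18:-→d19:-→d20:-→d21:-→d22:-→d23:-→d24:H4→d25:-→d26:-→d27:-→d28:-→d29:-→d30:-→d31:-→d32:H2 -> H2
  lookup 4.189.42.20: bits 0000010010111101001010100 walk d0:H2→d1:-→d2:-→d3:-→d4:-→d5:-→d6:-→d7:-→d8:-→d9:-→d10:-→d11:-→d12:-→d13:-→d14:-→d15:-→d16:-→d17:-→d18:-→d19:-→d20:-→d21:-→d22:-→d23:-→d24:H3→d25:- -> H3

== LOOKUPS ==
["H0","H4","H4","H3","H3","H0","H2","H0","H2","H4","H2","H3"]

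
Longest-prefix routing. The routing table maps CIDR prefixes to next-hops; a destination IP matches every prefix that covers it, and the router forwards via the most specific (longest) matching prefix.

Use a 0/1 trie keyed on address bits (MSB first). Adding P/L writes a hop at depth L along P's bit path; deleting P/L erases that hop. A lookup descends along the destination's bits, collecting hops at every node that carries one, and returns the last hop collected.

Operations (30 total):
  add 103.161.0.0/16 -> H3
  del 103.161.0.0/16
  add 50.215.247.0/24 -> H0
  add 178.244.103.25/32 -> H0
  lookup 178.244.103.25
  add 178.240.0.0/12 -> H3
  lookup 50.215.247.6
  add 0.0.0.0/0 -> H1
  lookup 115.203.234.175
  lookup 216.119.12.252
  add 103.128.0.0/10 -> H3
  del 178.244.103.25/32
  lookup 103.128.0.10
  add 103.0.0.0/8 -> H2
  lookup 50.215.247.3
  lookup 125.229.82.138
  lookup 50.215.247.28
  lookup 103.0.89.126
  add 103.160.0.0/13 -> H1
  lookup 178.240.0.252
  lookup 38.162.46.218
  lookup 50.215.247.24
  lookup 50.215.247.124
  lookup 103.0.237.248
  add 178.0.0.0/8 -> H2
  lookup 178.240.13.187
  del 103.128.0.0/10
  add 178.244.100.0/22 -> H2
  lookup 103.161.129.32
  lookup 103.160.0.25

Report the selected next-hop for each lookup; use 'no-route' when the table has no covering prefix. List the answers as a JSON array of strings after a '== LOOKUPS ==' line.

Trace:
  + 103.161.0.0/16 (H3) depth=16
  del 103.161.0.0/16 (clear depth 16)
  + 50.215.247.0/24 (H0) depth=24
  + 178.244.103.25/32 (H0) depth=32
  ? 178.244.103.25  path d0:-→d1:-→d2:-→d3:-→d4:-→d5:-→d6:-→d7:-→d8:-→d9:-→d10:-→d11:-→d12:-→d13:-→d14:-→d15:-→d16:-→d17:-→d18:-→d19:-→d20:-→d21:-→d22:-→d23:-→d24:-→d25:-→d26:-→d27:-→d28:-→d29:-→d30:-→d31:-→d32:H0  best=H0
  + 178.240.0.0/12 (H3) depth=12
  ? 50.215.247.6  path d0:-→d1:-→d2:-→d3:-→d4:-→d5:-→d6:-→d7:-→d8:-→d9:-→d10:-→d11:-→d12:-→d13:-→d14:-→d15:-→d16:-→d17:-→d18:-→d19:-→d20:-→d21:-→d22:-→d23:-→d24:H0  best=H0
  + 0.0.0.0/0 (H1) depth=0
  ? 115.203.234.175  path d0:H1→d1:-→d2:-→d3:-  best=H1
  ? 216.119.12.252  path d0:H1→d1:-  best=H1
  + 103.128.0.0/10 (H3) depth=10
  del 178.244.103.25/32 (clear depth 32)
  ? 103.128.0.10  path d0:H1→d1:-→d2:-→d3:-→d4:-→d5:-→d6:-→d7:-→d8:-→d9:-→d10:H3  best=H3
  + 103.0.0.0/8 (H2) depth=8
  ? 50.215.247.3  path d0:H1→d1:-→d2:-→d3:-→d4:-→d5:-→d6:-→d7:-→d8:-→d9:-→d10:-→d11:-→d12:-→d13:-→d14:-→d15:-→d16:-→d17:-→d18:-→d19:-→d20:-→d21:-→d22:-→d23:-→d24:H0  best=H0
  ? 125.229.82.138  path d0:H1→d1:-→d2:-→d3:-  best=H1
  ? 50.215.247.28  path d0:H1→d1:-→d2:-→d3:-→d4:-→d5:-→d6:-→d7:-→d8:-→d9:-→d10:-→d11:-→d12:-→d13:-→d14:-→d15:-→d16:-→d17:-→d18:-→d19:-→d20:-→d21:-→d22:-→d23:-→d24:H0  best=H0
  ? 103.0.89.126  path d0:H1→d1:-→d2:-→d3:-→d4:-→d5:-→d6:-→d7:-→d8:H2  best=H2
  + 103.160.0.0/13 (H1) depth=13
  ? 178.240.0.252  path d0:H1→d1:-→d2:-→d3:-→d4:-→d5:-→d6:-→d7:-→d8:-→d9:-→d10:-→d11:-→d12:H3→d13:-  best=H3
  ? 38.162.46.218  path d0:H1→d1:-→d2:-→d3:-  best=H1
  ? 50.215.247.24  path d0:H1→d1:-→d2:-→d3:-→d4:-→d5:-→d6:-→d7:-→d8:-→d9:-→d10:-→d11:-→d12:-→d13:-→d14:-→d15:-→d16:-→d17:-→d18:-→d19:-→d20:-→d21:-→d22:-→d23:-→d24:H0  best=H0
  ? 50.215.247.124  path d0:H1→d1:-→d2:-→d3:-→d4:-→d5:-→d6:-→d7:-→d8:-→d9:-→d10:-→d11:-→d12:-→d13:-→d14:-→d15:-→d16:-→d17:-→d18:-→d19:-→d20:-→d21:-→d22:-→d23:-→d24:H0  best=H0
  ? 103.0.237.248  path d0:H1→d1:-→d2:-→d3:-→d4:-→d5:-→d6:-→d7:-→d8:H2  best=H2
  + 178.0.0.0/8 (H2) depth=8
  ? 178.240.13.187  path d0:H1→d1:-→d2:-→d3:-→d4:-→d5:-→d6:-→d7:-→d8:H2→d9:-→d10:-→d11:-→d12:H3→d13:-  best=H3
  del 103.128.0.0/10 (clear depth 10)
  + 178.244.100.0/22 (H2) depth=22
  ? 103.161.129.32  path d0:H1→d1:-→d2:-→d3:-→d4:-→d5:-→d6:-→d7:-→d8:H2→d9:-→d10:-→d11:-→d12:-→d13:H1→d14:-→d15:-→d16:-  best=H1
  ? 103.160.0.25  path d0:H1→d1:-→d2:-→d3:-→d4:-→d5:-→d6:-→d7:-→d8:H2→d9:-→d10:-→d11:-→d12:-→d13:H1→d14:-→d15:-  best=H1

== LOOKUPS ==
["H0","H0","H1","H1","H3","H0","H1","H0","H2","H3","H1","H0","H0","H2","H3","H1","H1"]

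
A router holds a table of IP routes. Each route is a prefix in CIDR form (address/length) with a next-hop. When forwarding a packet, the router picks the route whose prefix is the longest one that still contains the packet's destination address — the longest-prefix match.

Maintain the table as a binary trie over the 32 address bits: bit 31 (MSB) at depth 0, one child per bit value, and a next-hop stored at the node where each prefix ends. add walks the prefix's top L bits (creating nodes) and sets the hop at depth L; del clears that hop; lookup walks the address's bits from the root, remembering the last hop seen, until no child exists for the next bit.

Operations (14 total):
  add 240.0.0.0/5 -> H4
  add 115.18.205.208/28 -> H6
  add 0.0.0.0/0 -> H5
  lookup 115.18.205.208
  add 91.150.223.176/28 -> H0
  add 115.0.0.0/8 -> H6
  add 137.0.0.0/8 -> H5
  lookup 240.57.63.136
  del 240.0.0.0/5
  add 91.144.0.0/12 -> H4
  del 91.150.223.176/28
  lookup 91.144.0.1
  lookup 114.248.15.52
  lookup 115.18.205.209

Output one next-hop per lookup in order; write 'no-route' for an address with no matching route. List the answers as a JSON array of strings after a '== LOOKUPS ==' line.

Apply in order:
  add 240.0.0.0/5 -> H4 at depth 5
  add 115.18.205.208/28 -> H6 at depth 28
  add 0.0.0.0/0 -> H5 at depth 0
  lookup 115.18.205.208: bits 0111001100010010110011011101 walk d0:H5→d1:-→d2:-→d3:-→d4:-→d5:-→d6:-→d7:-→d8:-→d9:-→d10:-→d11:-→d12:-→d13:-→d14:-→d15:-→d16:-→d17:-→d18:-→d19:-→d20:-→d21:-→d22:-→d23:-→d24:-→d25:-→d26:-→d27:-→d28:H6 -> H6
  add 91.150.223.176/28 -> H0 at depth 28
  add 115.0.0.0/8 -> H6 at depth 8
  add 137.0.0.0/8 -> H5 at depth 8
  lookup 240.57.63.136: bits 11110 walk d0:H5→d1:-→d2:-→d3:-→d4:-→d5:H4 -> H4
  del 240.0.0.0/5 (clear depth 5)
  add 91.144.0.0/12 -> H4 at depth 12
  del 91.150.223.176/28 (clear depth 28)
  lookup 91.144.0.1: bits 0101101110010 walk d0:H5→d1:-→d2:-→d3:-→d4:-→d5:-→d6:-→d7:-→d8:-→d9:-→d10:-→d11:-→d12:H4→d13:- -> H4
  lookup 114.248.15.52: bits 0111001 walk d0:H5→d1:-→d2:-→d3:-→d4:-→d5:-→d6:-→d7:- -> H5
  lookup 115.18.205.209: bits 0111001100010010110011011101 walk d0:H5→d1:-→d2:-→d3:-→d4:-→d5:-→d6:-→d7:-→d8:H6→d9:-→d10:-→d11:-→d12:-→d13:-→d14:-→d15:-→d16:-→d17:-→d18:-→d19:-→d20:-→d21:-→d22:-→d23:-→d24:-→d25:-→d26:-→d27:-→d28:H6 -> H6

== LOOKUPS ==
["H6","H4","H4","H5","H6"]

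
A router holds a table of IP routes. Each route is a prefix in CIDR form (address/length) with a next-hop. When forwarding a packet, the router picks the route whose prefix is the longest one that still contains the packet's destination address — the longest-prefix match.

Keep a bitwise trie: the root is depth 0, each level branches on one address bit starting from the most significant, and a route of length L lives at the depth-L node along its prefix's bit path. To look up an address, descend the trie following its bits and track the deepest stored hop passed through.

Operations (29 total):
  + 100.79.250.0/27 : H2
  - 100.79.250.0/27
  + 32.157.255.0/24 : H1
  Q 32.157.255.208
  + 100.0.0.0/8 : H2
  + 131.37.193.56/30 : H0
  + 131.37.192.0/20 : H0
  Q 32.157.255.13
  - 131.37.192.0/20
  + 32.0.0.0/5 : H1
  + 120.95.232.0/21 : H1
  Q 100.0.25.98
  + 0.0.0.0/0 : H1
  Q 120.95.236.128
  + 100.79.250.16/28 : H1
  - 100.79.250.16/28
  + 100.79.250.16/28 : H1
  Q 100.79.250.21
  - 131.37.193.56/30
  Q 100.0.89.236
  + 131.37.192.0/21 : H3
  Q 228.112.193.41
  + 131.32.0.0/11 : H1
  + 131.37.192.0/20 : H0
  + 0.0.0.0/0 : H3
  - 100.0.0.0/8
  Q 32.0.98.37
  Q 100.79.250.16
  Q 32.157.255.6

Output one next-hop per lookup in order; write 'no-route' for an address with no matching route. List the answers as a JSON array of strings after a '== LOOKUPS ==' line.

Apply in order:
  + 100.79.250.0/27 (H2) depth=27
  - 100.79.250.0/27 clear@27
  + 32.157.255.0/24 (H1) depth=24
  ? 32.157.255.208  path d0:-→d1:-→d2:-→d3:-→d4:-→d5:-→d6:-→d7:-→d8:-→d9:-→d10:-→d11:-→d12:-→d13:-→d14:-→d15:-→d16:-→d17:-→d18:-→d19:-→d20:-→d21:-→d22:-→d23:-→d24:H1  best=H1
  + 100.0.0.0/8 (H2) depth=8
  + 131.37.193.56/30 (H0) depth=30
  + 131.37.192.0/20 (H0) depth=20
  ? 32.157.255.13  path d0:-→d1:-→d2:-→d3:-→d4:-→d5:-→d6:-→d7:-→d8:-→d9:-→d10:-→d11:-→d12:-→d13:-→d14:-→d15:-→d16:-→d17:-→d18:-→d19:-→d20:-→d21:-→d22:-→d23:-→d24:H1  best=H1
  - 131.37.192.0/20 clear@20
  + 32.0.0.0/5 (H1) depth=5
  + 120.95.232.0/21 (H1) depth=21
  ? 100.0.25.98  path d0:-→d1:-→d2:-→d3:-→d4:-→d5:-→d6:-→d7:-→d8:H2→d9:-  best=H2
  + 0.0.0.0/0 (H1) depth=0
  ? 120.95.236.128  path d0:H1→d1:-→d2:-→d3:-→d4:-→d5:-→d6:-→d7:-→d8:-→d9:-→d10:-→d11:-→d12:-→d13:-→d14:-→d15:-→d16:-→d17:-→d18:-→d19:-→d20:-→d21:H1  best=H1
  + 100.79.250.16/28 (H1) depth=28
  - 100.79.250.16/28 clear@28
  + 100.79.250.16/28 (H1) depth=28
  ? 100.79.250.21  path d0:H1→d1:-→d2:-→d3:-→d4:-→d5:-→d6:-→d7:-→d8:H2→d9:-→d10:-→d11:-→d12:-→d13:-→d14:-→d15:-→d16:-→d17:-→d18:-→d19:-→d20:-→d21:-→d22:-→d23:-→d24:-→d25:-→d26:-→d27:-→d28:H1  best=H1
  - 131.37.193.56/30 clear@30
  ? 100.0.89.236  path d0:H1→d1:-→d2:-→d3:-→d4:-→d5:-→d6:-→d7:-→d8:H2→d9:-  best=H2
  + 131.37.192.0/21 (H3) depth=21
  ? 228.112.193.41  path d0:H1→d1:-  best=H1
  + 131.32.0.0/11 (H1) depth=11
  + 131.37.192.0/20 (H0) depth=20
  + 0.0.0.0/0 (H3) depth=0
  - 100.0.0.0/8 clear@8
  ? 32.0.98.37  path d0:H3→d1:-→d2:-→d3:-→d4:-→d5:H1→d6:-→d7:-→d8:-  best=H1
  ? 100.79.250.16  path d0:H3→d1:-→d2:-→d3:-→d4:-→d5:-→d6:-→d7:-→d8:-→d9:-→d10:-→d11:-→d12:-→d13:-→d14:-→d15:-→d16:-→d17:-→d18:-→d19:-→d20:-→d21:-→d22:-→d23:-→d24:-→d25:-→d26:-→d27:-→d28:H1  best=H1
  ? 32.157.255.6  path d0:H3→d1:-→d2:-→d3:-→d4:-→d5:H1→d6:-→d7:-→d8:-→d9:-→d10:-→d11:-→d12:-→d13:-→d14:-→d15:-→d16:-→d17:-→d18:-→d19:-→d20:-→d21:-→d22:-→d23:-→d24:H1  best=H1

== LOOKUPS ==
["H1","H1","H2","H1","H1","H2","H1","H1","H1","H1"]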